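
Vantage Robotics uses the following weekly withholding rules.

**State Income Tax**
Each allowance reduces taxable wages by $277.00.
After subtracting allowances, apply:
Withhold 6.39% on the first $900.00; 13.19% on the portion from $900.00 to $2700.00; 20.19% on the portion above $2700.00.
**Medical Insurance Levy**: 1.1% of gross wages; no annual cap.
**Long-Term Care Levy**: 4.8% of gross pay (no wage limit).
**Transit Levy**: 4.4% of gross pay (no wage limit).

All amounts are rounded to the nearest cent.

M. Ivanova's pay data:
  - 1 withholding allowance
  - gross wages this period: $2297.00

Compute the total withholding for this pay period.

$441.84

State Income Tax: taxable = $2297.00 − 1×$277.00 = $2020.00
  $57.51 + 13.19% × ($2020.00 − $900.00) = $57.51 + 13.19% × $1120.00 = $205.24
Medical Insurance Levy: 1.1% × $2297.00 = $25.27
Long-Term Care Levy: 4.8% × $2297.00 = $110.26
Transit Levy: 4.4% × $2297.00 = $101.07
Total: $205.24 + $25.27 + $110.26 + $101.07 = $441.84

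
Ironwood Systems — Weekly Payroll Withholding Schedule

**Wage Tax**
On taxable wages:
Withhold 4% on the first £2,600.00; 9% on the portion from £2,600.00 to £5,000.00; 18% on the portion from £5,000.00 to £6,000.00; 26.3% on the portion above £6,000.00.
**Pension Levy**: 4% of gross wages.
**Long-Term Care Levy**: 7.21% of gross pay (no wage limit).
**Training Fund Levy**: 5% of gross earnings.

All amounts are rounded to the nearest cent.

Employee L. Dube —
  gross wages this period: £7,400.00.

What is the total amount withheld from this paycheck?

£2,067.74

Wage Tax: taxable = £7,400.00
  £500.00 + 26.3% × (£7,400.00 − £6,000.00) = £500.00 + 26.3% × £1,400.00 = £868.20
Pension Levy: 4% × £7,400.00 = £296.00
Long-Term Care Levy: 7.21% × £7,400.00 = £533.54
Training Fund Levy: 5% × £7,400.00 = £370.00
Total: £868.20 + £296.00 + £533.54 + £370.00 = £2,067.74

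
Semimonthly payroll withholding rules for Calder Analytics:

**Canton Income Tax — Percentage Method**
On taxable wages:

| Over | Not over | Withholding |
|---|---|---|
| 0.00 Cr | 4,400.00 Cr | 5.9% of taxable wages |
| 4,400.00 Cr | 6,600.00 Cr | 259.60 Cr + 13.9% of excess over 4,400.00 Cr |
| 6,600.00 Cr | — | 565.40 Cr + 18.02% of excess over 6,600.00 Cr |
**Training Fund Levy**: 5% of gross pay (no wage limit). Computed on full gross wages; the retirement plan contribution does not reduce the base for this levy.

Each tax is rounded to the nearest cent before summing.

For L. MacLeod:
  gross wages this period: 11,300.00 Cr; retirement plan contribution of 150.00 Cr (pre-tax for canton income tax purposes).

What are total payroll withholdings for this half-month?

1,950.31 Cr

Canton Income Tax: taxable = 11,300.00 Cr − 150.00 Cr = 11,150.00 Cr
  565.40 Cr + 18.02% × (11,150.00 Cr − 6,600.00 Cr) = 565.40 Cr + 18.02% × 4,550.00 Cr = 1,385.31 Cr
Training Fund Levy: 5% × 11,300.00 Cr = 565.00 Cr
Total: 1,385.31 Cr + 565.00 Cr = 1,950.31 Cr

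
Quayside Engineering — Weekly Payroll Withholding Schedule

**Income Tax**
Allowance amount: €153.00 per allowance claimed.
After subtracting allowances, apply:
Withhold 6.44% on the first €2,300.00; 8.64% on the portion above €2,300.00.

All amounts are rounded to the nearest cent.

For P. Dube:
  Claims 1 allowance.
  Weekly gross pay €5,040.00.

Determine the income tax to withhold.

€371.64

Income Tax: taxable = €5,040.00 − 1×€153.00 = €4,887.00
  €148.12 + 8.64% × (€4,887.00 − €2,300.00) = €148.12 + 8.64% × €2,587.00 = €371.64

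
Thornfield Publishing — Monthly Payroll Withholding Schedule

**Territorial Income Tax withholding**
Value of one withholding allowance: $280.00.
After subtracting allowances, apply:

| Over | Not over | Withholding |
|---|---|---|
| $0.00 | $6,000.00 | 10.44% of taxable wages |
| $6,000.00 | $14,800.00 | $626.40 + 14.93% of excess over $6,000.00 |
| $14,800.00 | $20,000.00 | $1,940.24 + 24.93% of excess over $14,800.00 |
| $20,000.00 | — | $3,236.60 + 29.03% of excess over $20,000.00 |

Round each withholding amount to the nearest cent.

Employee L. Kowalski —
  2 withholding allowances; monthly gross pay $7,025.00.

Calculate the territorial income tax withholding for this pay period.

$695.82

Territorial Income Tax: taxable = $7,025.00 − 2×$280.00 = $6,465.00
  $626.40 + 14.93% × ($6,465.00 − $6,000.00) = $626.40 + 14.93% × $465.00 = $695.82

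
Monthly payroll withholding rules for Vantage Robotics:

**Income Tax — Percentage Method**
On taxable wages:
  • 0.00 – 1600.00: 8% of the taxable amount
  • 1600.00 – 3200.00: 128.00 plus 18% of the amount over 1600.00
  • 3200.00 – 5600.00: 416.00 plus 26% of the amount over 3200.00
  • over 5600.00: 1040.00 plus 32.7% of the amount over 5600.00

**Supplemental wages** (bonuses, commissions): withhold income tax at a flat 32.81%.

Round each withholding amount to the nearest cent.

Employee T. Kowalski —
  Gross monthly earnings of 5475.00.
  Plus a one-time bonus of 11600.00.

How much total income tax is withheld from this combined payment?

Income Tax: taxable = 5475.00
  416.00 + 26% × (5475.00 − 3200.00) = 416.00 + 26% × 2275.00 = 1007.50
Supplemental (32.81% flat on bonus): 32.81% × 11600.00 = 3805.96
Total income tax: 1007.50 + 3805.96 = 4813.46

4813.46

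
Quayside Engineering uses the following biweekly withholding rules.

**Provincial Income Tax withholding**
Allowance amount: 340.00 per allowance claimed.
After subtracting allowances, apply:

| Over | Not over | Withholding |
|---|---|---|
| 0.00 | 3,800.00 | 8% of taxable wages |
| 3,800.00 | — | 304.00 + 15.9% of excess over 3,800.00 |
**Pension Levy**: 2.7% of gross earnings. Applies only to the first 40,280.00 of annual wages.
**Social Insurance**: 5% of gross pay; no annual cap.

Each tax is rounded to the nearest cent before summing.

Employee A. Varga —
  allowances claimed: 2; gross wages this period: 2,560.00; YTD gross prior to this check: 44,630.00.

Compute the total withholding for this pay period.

Provincial Income Tax: taxable = 2,560.00 − 2×340.00 = 1,880.00
  8% × 1,880.00 = 150.40
Pension Levy: YTD 44,630.00 ≥ cap 40,280.00 → 0.00
Social Insurance: 5% × 2,560.00 = 128.00
Total: 150.40 + 0.00 + 128.00 = 278.40

278.40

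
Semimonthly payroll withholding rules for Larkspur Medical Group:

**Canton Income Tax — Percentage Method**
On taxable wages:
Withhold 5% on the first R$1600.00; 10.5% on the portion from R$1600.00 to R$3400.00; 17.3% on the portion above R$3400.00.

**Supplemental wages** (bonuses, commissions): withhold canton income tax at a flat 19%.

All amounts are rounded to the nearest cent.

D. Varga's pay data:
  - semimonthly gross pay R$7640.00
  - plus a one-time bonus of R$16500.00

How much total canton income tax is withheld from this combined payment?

R$4137.52

Canton Income Tax: taxable = R$7640.00
  R$269.00 + 17.3% × (R$7640.00 − R$3400.00) = R$269.00 + 17.3% × R$4240.00 = R$1002.52
Supplemental (19% flat on bonus): 19% × R$16500.00 = R$3135.00
Total canton income tax: R$1002.52 + R$3135.00 = R$4137.52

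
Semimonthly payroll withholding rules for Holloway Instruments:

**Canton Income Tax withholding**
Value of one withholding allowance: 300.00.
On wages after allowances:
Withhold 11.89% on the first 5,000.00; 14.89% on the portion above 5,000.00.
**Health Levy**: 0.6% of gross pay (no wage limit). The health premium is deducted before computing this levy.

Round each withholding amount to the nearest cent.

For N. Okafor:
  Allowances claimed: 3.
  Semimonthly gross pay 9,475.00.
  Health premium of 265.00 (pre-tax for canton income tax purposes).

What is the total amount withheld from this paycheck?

1,142.62

Canton Income Tax: taxable = 9,475.00 − 265.00 − 3×300.00 = 8,310.00
  594.50 + 14.89% × (8,310.00 − 5,000.00) = 594.50 + 14.89% × 3,310.00 = 1,087.36
Health Levy: 0.6% × 9,210.00 = 55.26
Total: 1,087.36 + 55.26 = 1,142.62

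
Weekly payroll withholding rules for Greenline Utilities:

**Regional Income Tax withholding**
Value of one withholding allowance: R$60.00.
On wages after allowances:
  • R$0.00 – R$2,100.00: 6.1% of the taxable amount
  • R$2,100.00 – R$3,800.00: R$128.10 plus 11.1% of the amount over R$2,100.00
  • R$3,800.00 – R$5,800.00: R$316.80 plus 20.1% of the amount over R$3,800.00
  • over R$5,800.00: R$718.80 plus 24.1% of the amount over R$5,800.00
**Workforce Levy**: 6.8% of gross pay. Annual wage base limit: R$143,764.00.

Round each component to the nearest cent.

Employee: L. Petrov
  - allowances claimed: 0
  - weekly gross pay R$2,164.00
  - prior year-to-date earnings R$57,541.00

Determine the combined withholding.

Regional Income Tax: taxable = R$2,164.00
  R$128.10 + 11.1% × (R$2,164.00 − R$2,100.00) = R$128.10 + 11.1% × R$64.00 = R$135.20
Workforce Levy: 6.8% × R$2,164.00 = R$147.15
Total: R$135.20 + R$147.15 = R$282.35

R$282.35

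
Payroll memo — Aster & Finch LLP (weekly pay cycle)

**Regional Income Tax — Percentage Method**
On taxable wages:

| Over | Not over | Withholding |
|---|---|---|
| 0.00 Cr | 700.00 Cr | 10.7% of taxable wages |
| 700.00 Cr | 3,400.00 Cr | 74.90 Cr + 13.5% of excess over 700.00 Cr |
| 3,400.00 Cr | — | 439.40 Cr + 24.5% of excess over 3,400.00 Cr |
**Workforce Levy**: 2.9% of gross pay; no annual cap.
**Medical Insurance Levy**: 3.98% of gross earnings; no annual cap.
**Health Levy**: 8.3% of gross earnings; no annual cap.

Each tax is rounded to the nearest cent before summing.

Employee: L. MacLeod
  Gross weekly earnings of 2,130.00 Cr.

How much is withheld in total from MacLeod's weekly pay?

Regional Income Tax: taxable = 2,130.00 Cr
  74.90 Cr + 13.5% × (2,130.00 Cr − 700.00 Cr) = 74.90 Cr + 13.5% × 1,430.00 Cr = 267.95 Cr
Workforce Levy: 2.9% × 2,130.00 Cr = 61.77 Cr
Medical Insurance Levy: 3.98% × 2,130.00 Cr = 84.77 Cr
Health Levy: 8.3% × 2,130.00 Cr = 176.79 Cr
Total: 267.95 Cr + 61.77 Cr + 84.77 Cr + 176.79 Cr = 591.28 Cr

591.28 Cr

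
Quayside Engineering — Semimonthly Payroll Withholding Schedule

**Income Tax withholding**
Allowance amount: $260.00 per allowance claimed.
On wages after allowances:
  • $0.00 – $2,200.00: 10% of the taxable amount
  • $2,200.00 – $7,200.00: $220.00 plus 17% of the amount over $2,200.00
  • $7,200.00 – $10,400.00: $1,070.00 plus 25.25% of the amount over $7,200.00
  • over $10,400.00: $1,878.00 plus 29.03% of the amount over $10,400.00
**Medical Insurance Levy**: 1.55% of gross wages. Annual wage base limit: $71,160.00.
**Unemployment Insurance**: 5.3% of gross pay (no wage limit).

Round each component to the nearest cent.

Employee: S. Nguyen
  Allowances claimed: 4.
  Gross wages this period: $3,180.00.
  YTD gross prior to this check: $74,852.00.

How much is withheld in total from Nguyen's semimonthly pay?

$382.54

Income Tax: taxable = $3,180.00 − 4×$260.00 = $2,140.00
  10% × $2,140.00 = $214.00
Medical Insurance Levy: YTD $74,852.00 ≥ cap $71,160.00 → $0.00
Unemployment Insurance: 5.3% × $3,180.00 = $168.54
Total: $214.00 + $0.00 + $168.54 = $382.54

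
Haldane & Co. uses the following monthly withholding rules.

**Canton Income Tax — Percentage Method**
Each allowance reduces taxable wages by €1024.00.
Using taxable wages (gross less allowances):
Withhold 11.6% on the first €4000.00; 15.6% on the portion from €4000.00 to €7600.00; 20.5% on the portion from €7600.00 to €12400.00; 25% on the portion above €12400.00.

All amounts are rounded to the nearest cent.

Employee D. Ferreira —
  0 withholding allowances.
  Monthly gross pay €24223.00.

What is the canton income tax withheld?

Canton Income Tax: taxable = €24223.00
  €2009.60 + 25% × (€24223.00 − €12400.00) = €2009.60 + 25% × €11823.00 = €4965.35

€4965.35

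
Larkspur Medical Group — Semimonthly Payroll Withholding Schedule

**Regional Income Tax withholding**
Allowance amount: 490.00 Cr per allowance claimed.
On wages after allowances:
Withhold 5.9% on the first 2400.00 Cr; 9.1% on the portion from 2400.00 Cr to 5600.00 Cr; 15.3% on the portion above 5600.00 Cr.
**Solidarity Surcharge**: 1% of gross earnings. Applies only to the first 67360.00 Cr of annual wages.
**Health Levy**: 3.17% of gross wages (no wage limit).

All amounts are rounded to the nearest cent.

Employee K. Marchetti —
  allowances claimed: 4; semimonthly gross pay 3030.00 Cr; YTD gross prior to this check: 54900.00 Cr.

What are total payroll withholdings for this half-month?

189.48 Cr

Regional Income Tax: taxable = 3030.00 Cr − 4×490.00 Cr = 1070.00 Cr
  5.9% × 1070.00 Cr = 63.13 Cr
Solidarity Surcharge: 1% × 3030.00 Cr = 30.30 Cr
Health Levy: 3.17% × 3030.00 Cr = 96.05 Cr
Total: 63.13 Cr + 30.30 Cr + 96.05 Cr = 189.48 Cr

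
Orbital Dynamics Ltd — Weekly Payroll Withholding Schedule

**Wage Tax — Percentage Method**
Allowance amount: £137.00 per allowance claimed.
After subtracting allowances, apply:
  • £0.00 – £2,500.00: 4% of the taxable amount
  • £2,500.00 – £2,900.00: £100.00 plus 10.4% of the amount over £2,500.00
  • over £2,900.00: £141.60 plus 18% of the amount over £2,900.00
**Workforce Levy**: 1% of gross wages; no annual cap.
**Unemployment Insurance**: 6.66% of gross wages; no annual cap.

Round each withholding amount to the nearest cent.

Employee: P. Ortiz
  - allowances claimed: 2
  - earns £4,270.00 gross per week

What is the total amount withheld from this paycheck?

£665.96

Wage Tax: taxable = £4,270.00 − 2×£137.00 = £3,996.00
  £141.60 + 18% × (£3,996.00 − £2,900.00) = £141.60 + 18% × £1,096.00 = £338.88
Workforce Levy: 1% × £4,270.00 = £42.70
Unemployment Insurance: 6.66% × £4,270.00 = £284.38
Total: £338.88 + £42.70 + £284.38 = £665.96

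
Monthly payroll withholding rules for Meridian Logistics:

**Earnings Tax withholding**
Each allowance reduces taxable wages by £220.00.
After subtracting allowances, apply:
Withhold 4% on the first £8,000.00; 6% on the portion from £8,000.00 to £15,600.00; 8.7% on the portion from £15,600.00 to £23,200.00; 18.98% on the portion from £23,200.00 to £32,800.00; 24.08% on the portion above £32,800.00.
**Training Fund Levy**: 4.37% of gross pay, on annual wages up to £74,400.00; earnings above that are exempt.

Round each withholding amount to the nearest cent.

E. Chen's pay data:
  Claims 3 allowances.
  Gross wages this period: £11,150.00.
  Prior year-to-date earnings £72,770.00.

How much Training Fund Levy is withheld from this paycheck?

£71.23

Training Fund Levy: cap £74,400.00 − YTD £72,770.00 = £1,630.00 subject; 4.37% × £1,630.00 = £71.23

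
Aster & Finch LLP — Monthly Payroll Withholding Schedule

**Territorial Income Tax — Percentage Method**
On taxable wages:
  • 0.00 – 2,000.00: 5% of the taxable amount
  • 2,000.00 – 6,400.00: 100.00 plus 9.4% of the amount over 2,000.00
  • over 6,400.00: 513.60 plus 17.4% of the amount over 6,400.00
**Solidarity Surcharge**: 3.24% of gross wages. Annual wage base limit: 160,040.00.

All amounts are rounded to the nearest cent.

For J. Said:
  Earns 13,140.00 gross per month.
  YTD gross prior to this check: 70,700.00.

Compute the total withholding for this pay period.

Territorial Income Tax: taxable = 13,140.00
  513.60 + 17.4% × (13,140.00 − 6,400.00) = 513.60 + 17.4% × 6,740.00 = 1,686.36
Solidarity Surcharge: 3.24% × 13,140.00 = 425.74
Total: 1,686.36 + 425.74 = 2,112.10

2,112.10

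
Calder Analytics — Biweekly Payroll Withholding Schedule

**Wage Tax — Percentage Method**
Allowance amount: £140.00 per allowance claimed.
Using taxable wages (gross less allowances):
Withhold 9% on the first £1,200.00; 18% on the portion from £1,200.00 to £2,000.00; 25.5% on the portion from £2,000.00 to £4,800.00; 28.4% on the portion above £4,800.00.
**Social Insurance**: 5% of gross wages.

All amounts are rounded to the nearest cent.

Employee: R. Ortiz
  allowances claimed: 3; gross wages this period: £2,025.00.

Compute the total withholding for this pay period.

£282.15

Wage Tax: taxable = £2,025.00 − 3×£140.00 = £1,605.00
  £108.00 + 18% × (£1,605.00 − £1,200.00) = £108.00 + 18% × £405.00 = £180.90
Social Insurance: 5% × £2,025.00 = £101.25
Total: £180.90 + £101.25 = £282.15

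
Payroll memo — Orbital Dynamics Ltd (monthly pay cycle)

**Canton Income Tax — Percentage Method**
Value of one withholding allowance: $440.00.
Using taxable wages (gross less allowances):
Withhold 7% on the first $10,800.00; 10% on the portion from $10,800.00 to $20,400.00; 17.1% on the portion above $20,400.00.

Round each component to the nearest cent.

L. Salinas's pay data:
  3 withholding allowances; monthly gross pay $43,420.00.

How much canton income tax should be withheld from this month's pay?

$5,426.70

Canton Income Tax: taxable = $43,420.00 − 3×$440.00 = $42,100.00
  $1,716.00 + 17.1% × ($42,100.00 − $20,400.00) = $1,716.00 + 17.1% × $21,700.00 = $5,426.70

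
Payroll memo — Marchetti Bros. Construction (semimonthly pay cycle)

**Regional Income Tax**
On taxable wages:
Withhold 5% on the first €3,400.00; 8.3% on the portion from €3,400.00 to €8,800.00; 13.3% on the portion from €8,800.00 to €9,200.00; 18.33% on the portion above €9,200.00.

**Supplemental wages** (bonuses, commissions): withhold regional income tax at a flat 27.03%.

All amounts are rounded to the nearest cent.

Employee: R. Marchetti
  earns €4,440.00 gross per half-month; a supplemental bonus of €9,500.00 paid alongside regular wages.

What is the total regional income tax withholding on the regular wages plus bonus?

€2,824.17

Regional Income Tax: taxable = €4,440.00
  €170.00 + 8.3% × (€4,440.00 − €3,400.00) = €170.00 + 8.3% × €1,040.00 = €256.32
Supplemental (27.03% flat on bonus): 27.03% × €9,500.00 = €2,567.85
Total regional income tax: €256.32 + €2,567.85 = €2,824.17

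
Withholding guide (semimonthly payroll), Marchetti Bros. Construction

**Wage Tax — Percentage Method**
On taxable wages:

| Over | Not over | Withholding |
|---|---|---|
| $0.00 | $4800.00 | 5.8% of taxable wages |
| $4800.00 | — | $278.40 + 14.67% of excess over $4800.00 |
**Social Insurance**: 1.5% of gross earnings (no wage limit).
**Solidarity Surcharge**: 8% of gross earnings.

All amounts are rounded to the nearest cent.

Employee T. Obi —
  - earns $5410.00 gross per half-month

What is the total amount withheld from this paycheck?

Wage Tax: taxable = $5410.00
  $278.40 + 14.67% × ($5410.00 − $4800.00) = $278.40 + 14.67% × $610.00 = $367.89
Social Insurance: 1.5% × $5410.00 = $81.15
Solidarity Surcharge: 8% × $5410.00 = $432.80
Total: $367.89 + $81.15 + $432.80 = $881.84

$881.84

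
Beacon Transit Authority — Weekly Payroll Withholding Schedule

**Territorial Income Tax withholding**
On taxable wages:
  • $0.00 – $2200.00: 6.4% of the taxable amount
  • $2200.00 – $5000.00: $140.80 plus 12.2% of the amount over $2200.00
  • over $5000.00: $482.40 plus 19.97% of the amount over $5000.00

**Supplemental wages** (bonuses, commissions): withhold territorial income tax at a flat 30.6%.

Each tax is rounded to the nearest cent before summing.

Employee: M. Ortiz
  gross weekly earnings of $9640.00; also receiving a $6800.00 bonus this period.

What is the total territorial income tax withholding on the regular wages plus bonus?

$3489.81

Territorial Income Tax: taxable = $9640.00
  $482.40 + 19.97% × ($9640.00 − $5000.00) = $482.40 + 19.97% × $4640.00 = $1409.01
Supplemental (30.6% flat on bonus): 30.6% × $6800.00 = $2080.80
Total territorial income tax: $1409.01 + $2080.80 = $3489.81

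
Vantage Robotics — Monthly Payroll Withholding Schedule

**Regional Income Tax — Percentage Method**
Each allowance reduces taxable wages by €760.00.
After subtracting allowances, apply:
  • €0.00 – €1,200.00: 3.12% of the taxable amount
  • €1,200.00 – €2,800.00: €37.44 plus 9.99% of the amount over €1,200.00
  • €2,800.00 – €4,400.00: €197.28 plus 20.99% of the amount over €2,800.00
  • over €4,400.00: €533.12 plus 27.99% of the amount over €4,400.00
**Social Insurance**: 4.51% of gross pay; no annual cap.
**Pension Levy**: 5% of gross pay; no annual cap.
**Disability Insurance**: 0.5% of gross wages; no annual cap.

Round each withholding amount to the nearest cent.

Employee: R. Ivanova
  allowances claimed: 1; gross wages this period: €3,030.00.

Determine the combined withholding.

Regional Income Tax: taxable = €3,030.00 − 1×€760.00 = €2,270.00
  €37.44 + 9.99% × (€2,270.00 − €1,200.00) = €37.44 + 9.99% × €1,070.00 = €144.33
Social Insurance: 4.51% × €3,030.00 = €136.65
Pension Levy: 5% × €3,030.00 = €151.50
Disability Insurance: 0.5% × €3,030.00 = €15.15
Total: €144.33 + €136.65 + €151.50 + €15.15 = €447.63

€447.63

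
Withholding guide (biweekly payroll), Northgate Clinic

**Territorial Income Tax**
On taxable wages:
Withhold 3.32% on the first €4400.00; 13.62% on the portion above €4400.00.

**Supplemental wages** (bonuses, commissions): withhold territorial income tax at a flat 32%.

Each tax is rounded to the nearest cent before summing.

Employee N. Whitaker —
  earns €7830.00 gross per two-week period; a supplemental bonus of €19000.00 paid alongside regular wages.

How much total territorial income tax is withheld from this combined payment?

Territorial Income Tax: taxable = €7830.00
  €146.08 + 13.62% × (€7830.00 − €4400.00) = €146.08 + 13.62% × €3430.00 = €613.25
Supplemental (32% flat on bonus): 32% × €19000.00 = €6080.00
Total territorial income tax: €613.25 + €6080.00 = €6693.25

€6693.25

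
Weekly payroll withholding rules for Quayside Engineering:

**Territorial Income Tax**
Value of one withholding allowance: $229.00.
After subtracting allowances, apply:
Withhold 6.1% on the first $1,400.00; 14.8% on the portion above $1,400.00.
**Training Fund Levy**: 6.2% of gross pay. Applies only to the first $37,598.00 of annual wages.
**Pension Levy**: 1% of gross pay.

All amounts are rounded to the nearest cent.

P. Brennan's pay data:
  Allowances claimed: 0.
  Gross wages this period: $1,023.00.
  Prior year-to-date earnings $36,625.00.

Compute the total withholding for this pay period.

$132.96

Territorial Income Tax: taxable = $1,023.00
  6.1% × $1,023.00 = $62.40
Training Fund Levy: cap $37,598.00 − YTD $36,625.00 = $973.00 subject; 6.2% × $973.00 = $60.33
Pension Levy: 1% × $1,023.00 = $10.23
Total: $62.40 + $60.33 + $10.23 = $132.96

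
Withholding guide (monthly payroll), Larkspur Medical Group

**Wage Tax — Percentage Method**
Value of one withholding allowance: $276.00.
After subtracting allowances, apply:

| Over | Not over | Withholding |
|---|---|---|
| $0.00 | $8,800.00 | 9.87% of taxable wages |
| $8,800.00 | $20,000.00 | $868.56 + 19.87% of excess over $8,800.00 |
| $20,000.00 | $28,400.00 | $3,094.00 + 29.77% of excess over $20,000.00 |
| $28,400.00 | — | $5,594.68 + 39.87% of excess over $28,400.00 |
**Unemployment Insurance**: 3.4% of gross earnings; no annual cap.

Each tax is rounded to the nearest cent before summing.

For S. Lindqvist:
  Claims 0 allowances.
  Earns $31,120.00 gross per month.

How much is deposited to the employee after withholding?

$23,382.78

Wage Tax: taxable = $31,120.00
  $5,594.68 + 39.87% × ($31,120.00 − $28,400.00) = $5,594.68 + 39.87% × $2,720.00 = $6,679.14
Unemployment Insurance: 3.4% × $31,120.00 = $1,058.08
Total withheld: $6,679.14 + $1,058.08 = $7,737.22
Net pay: $31,120.00 − $7,737.22 = $23,382.78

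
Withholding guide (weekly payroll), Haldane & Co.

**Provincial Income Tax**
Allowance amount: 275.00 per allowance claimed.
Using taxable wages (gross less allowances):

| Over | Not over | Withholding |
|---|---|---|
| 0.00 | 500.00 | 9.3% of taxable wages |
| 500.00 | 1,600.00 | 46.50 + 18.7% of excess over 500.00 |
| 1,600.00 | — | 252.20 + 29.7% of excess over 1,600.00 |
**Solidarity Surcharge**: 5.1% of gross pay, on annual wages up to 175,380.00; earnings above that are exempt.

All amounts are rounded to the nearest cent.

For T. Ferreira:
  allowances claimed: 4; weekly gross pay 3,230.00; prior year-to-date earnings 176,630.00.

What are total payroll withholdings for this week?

409.61

Provincial Income Tax: taxable = 3,230.00 − 4×275.00 = 2,130.00
  252.20 + 29.7% × (2,130.00 − 1,600.00) = 252.20 + 29.7% × 530.00 = 409.61
Solidarity Surcharge: YTD 176,630.00 ≥ cap 175,380.00 → 0.00
Total: 409.61 + 0.00 = 409.61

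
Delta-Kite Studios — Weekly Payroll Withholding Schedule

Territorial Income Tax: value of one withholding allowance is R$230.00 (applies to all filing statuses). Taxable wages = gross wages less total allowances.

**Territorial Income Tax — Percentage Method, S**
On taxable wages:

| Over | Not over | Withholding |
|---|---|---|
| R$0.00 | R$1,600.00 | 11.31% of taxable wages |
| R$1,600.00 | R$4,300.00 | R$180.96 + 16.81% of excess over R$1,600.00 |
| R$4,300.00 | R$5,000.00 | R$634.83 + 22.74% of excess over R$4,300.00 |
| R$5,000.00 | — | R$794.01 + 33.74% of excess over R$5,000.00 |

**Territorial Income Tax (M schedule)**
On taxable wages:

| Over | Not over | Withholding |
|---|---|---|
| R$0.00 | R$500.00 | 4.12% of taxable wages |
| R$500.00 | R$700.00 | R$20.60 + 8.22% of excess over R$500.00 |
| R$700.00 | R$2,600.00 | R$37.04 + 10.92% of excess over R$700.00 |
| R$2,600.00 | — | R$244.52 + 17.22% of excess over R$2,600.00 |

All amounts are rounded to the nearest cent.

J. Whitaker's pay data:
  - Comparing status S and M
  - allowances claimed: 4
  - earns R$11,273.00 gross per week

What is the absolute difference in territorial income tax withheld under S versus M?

R$1,020.52

Territorial Income Tax (S): taxable = R$11,273.00 − 4×R$230.00 = R$10,353.00
  R$794.01 + 33.74% × (R$10,353.00 − R$5,000.00) = R$794.01 + 33.74% × R$5,353.00 = R$2,600.11
Territorial Income Tax (M): taxable = R$11,273.00 − 4×R$230.00 = R$10,353.00
  R$244.52 + 17.22% × (R$10,353.00 − R$2,600.00) = R$244.52 + 17.22% × R$7,753.00 = R$1,579.59
Difference: |R$2,600.11 − R$1,579.59| = R$1,020.52 (higher under S)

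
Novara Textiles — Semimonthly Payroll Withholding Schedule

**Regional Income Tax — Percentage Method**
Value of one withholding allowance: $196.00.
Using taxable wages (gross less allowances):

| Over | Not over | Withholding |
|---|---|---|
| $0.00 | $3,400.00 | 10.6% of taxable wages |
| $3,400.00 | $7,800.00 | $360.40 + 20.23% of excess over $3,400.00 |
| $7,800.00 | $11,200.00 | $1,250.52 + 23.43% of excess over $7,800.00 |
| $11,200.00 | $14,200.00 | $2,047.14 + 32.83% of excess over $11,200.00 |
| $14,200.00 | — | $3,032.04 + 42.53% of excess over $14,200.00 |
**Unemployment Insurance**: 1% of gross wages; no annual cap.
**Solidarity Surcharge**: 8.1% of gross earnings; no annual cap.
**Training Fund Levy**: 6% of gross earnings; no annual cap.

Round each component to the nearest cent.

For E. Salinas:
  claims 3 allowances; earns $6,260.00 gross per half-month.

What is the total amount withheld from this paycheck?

Regional Income Tax: taxable = $6,260.00 − 3×$196.00 = $5,672.00
  $360.40 + 20.23% × ($5,672.00 − $3,400.00) = $360.40 + 20.23% × $2,272.00 = $820.03
Unemployment Insurance: 1% × $6,260.00 = $62.60
Solidarity Surcharge: 8.1% × $6,260.00 = $507.06
Training Fund Levy: 6% × $6,260.00 = $375.60
Total: $820.03 + $62.60 + $507.06 + $375.60 = $1,765.29

$1,765.29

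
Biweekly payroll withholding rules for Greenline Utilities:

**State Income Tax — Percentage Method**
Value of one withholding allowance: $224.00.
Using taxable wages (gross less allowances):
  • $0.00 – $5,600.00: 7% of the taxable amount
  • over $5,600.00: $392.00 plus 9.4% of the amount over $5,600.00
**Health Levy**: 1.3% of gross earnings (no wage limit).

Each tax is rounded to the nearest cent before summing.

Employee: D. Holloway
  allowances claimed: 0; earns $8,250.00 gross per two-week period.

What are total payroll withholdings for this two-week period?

$748.35

State Income Tax: taxable = $8,250.00
  $392.00 + 9.4% × ($8,250.00 − $5,600.00) = $392.00 + 9.4% × $2,650.00 = $641.10
Health Levy: 1.3% × $8,250.00 = $107.25
Total: $641.10 + $107.25 = $748.35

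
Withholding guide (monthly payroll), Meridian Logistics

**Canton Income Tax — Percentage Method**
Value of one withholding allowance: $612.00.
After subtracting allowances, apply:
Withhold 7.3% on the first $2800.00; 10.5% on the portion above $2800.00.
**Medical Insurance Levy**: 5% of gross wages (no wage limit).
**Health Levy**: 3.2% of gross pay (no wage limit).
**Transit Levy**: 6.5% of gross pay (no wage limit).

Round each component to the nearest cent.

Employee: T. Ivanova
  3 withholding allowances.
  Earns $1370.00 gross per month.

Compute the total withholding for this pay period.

$201.39

Canton Income Tax: taxable = $1370.00 − 3×$612.00 = $-466.00
  Taxable ≤ 0 → $0.00
Medical Insurance Levy: 5% × $1370.00 = $68.50
Health Levy: 3.2% × $1370.00 = $43.84
Transit Levy: 6.5% × $1370.00 = $89.05
Total: $0.00 + $68.50 + $43.84 + $89.05 = $201.39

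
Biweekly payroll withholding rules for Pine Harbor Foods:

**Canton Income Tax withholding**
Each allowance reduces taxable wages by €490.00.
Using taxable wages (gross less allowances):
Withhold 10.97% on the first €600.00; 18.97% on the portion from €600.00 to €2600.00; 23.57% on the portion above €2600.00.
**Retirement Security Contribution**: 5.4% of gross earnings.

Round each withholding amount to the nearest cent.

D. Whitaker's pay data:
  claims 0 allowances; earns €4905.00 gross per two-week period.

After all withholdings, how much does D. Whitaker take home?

€3651.62

Canton Income Tax: taxable = €4905.00
  €445.22 + 23.57% × (€4905.00 − €2600.00) = €445.22 + 23.57% × €2305.00 = €988.51
Retirement Security Contribution: 5.4% × €4905.00 = €264.87
Total withheld: €988.51 + €264.87 = €1253.38
Net pay: €4905.00 − €1253.38 = €3651.62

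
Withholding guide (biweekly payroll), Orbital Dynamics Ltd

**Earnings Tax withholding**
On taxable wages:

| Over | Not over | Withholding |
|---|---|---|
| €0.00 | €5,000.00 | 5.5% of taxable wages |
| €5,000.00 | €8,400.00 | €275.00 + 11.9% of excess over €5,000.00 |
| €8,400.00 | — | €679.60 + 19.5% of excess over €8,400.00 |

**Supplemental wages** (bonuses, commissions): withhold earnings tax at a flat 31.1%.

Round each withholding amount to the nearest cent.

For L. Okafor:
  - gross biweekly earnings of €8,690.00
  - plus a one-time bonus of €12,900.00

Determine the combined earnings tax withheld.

Earnings Tax: taxable = €8,690.00
  €679.60 + 19.5% × (€8,690.00 − €8,400.00) = €679.60 + 19.5% × €290.00 = €736.15
Supplemental (31.1% flat on bonus): 31.1% × €12,900.00 = €4,011.90
Total earnings tax: €736.15 + €4,011.90 = €4,748.05

€4,748.05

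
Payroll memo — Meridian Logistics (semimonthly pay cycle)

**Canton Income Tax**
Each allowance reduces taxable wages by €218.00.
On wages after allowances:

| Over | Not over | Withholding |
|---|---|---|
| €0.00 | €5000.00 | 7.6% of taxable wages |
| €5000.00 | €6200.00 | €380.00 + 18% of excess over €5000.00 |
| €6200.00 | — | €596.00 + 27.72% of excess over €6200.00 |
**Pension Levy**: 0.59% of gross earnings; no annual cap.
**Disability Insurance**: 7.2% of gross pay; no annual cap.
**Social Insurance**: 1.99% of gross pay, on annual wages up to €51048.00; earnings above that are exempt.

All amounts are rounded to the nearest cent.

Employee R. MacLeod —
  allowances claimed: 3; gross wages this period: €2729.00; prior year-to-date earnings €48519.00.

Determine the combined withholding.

Canton Income Tax: taxable = €2729.00 − 3×€218.00 = €2075.00
  7.6% × €2075.00 = €157.70
Pension Levy: 0.59% × €2729.00 = €16.10
Disability Insurance: 7.2% × €2729.00 = €196.49
Social Insurance: cap €51048.00 − YTD €48519.00 = €2529.00 subject; 1.99% × €2529.00 = €50.33
Total: €157.70 + €16.10 + €196.49 + €50.33 = €420.62

€420.62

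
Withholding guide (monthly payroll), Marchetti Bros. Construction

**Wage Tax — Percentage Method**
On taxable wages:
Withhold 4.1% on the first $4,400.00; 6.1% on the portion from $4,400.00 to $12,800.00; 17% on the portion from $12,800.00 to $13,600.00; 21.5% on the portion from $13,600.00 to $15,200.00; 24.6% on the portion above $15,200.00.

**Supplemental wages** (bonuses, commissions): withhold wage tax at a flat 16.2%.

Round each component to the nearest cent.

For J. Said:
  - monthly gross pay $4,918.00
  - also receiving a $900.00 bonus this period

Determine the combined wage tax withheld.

$357.80

Wage Tax: taxable = $4,918.00
  $180.40 + 6.1% × ($4,918.00 − $4,400.00) = $180.40 + 6.1% × $518.00 = $212.00
Supplemental (16.2% flat on bonus): 16.2% × $900.00 = $145.80
Total wage tax: $212.00 + $145.80 = $357.80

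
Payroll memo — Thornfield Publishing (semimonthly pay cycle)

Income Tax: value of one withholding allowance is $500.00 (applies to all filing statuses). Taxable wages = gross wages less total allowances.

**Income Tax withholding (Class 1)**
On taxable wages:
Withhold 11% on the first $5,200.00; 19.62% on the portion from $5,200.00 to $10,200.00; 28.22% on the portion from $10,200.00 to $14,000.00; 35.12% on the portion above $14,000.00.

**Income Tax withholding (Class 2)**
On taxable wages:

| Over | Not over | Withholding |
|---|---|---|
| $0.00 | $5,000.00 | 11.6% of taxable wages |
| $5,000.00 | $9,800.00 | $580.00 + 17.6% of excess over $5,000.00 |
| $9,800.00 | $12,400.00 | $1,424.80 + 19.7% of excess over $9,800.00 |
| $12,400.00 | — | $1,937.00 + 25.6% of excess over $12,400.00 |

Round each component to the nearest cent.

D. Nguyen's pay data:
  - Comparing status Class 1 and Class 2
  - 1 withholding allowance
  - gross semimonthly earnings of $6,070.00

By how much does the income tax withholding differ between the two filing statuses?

$35.73

Income Tax (Class 1): taxable = $6,070.00 − 1×$500.00 = $5,570.00
  $572.00 + 19.62% × ($5,570.00 − $5,200.00) = $572.00 + 19.62% × $370.00 = $644.59
Income Tax (Class 2): taxable = $6,070.00 − 1×$500.00 = $5,570.00
  $580.00 + 17.6% × ($5,570.00 − $5,000.00) = $580.00 + 17.6% × $570.00 = $680.32
Difference: |$644.59 − $680.32| = $35.73 (higher under Class 2)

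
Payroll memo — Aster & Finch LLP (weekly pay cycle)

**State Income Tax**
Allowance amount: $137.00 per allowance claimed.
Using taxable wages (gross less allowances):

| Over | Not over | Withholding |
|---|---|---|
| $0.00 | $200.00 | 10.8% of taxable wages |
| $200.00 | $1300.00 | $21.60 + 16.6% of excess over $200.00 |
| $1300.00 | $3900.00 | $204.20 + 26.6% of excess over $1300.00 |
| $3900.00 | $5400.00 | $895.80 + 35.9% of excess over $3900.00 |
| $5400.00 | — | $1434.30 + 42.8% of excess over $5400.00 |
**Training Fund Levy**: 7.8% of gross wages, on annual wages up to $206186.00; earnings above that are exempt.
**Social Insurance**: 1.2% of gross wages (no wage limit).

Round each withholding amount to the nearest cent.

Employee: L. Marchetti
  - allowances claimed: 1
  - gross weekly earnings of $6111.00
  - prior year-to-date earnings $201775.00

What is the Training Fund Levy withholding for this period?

Training Fund Levy: cap $206186.00 − YTD $201775.00 = $4411.00 subject; 7.8% × $4411.00 = $344.06

$344.06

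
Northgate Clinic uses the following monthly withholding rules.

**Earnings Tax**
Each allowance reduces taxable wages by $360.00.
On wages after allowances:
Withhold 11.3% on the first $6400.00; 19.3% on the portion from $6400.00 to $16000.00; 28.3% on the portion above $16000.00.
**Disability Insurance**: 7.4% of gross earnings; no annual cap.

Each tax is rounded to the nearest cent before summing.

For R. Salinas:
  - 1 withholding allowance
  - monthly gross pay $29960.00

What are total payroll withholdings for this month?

$8641.84

Earnings Tax: taxable = $29960.00 − 1×$360.00 = $29600.00
  $2576.00 + 28.3% × ($29600.00 − $16000.00) = $2576.00 + 28.3% × $13600.00 = $6424.80
Disability Insurance: 7.4% × $29960.00 = $2217.04
Total: $6424.80 + $2217.04 = $8641.84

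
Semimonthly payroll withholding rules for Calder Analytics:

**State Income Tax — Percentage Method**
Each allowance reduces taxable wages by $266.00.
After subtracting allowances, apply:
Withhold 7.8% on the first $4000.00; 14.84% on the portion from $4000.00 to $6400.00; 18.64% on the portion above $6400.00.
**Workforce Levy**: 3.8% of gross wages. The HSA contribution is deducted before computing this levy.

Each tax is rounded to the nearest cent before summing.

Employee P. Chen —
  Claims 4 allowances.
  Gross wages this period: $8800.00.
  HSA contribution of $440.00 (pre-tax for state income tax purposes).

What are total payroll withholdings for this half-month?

$1152.85

State Income Tax: taxable = $8800.00 − $440.00 − 4×$266.00 = $7296.00
  $668.16 + 18.64% × ($7296.00 − $6400.00) = $668.16 + 18.64% × $896.00 = $835.17
Workforce Levy: 3.8% × $8360.00 = $317.68
Total: $835.17 + $317.68 = $1152.85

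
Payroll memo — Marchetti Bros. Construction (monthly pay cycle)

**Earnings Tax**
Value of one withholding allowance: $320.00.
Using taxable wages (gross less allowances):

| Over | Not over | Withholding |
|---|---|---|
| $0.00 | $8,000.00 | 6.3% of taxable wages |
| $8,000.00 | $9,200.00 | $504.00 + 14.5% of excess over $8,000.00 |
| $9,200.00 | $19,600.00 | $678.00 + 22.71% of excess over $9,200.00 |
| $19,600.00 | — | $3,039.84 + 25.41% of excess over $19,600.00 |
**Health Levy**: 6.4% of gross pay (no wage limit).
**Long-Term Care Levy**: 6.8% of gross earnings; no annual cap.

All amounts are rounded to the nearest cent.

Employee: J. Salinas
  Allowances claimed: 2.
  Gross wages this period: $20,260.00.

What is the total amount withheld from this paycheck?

Earnings Tax: taxable = $20,260.00 − 2×$320.00 = $19,620.00
  $3,039.84 + 25.41% × ($19,620.00 − $19,600.00) = $3,039.84 + 25.41% × $20.00 = $3,044.92
Health Levy: 6.4% × $20,260.00 = $1,296.64
Long-Term Care Levy: 6.8% × $20,260.00 = $1,377.68
Total: $3,044.92 + $1,296.64 + $1,377.68 = $5,719.24

$5,719.24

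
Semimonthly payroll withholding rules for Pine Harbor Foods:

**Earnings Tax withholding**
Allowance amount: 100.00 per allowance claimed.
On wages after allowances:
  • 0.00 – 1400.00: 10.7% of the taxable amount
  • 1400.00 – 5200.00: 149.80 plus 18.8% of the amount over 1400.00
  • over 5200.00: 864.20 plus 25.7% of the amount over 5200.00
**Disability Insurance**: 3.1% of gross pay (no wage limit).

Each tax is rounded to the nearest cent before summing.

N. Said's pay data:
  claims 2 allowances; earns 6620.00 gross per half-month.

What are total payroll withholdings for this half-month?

1382.96

Earnings Tax: taxable = 6620.00 − 2×100.00 = 6420.00
  864.20 + 25.7% × (6420.00 − 5200.00) = 864.20 + 25.7% × 1220.00 = 1177.74
Disability Insurance: 3.1% × 6620.00 = 205.22
Total: 1177.74 + 205.22 = 1382.96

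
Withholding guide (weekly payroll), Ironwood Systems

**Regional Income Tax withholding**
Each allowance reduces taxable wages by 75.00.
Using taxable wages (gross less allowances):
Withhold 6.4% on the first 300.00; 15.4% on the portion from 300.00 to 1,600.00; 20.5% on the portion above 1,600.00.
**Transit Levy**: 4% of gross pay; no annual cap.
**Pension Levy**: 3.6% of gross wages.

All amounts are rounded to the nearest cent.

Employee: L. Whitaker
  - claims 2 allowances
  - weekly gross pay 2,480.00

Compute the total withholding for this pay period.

Regional Income Tax: taxable = 2,480.00 − 2×75.00 = 2,330.00
  219.40 + 20.5% × (2,330.00 − 1,600.00) = 219.40 + 20.5% × 730.00 = 369.05
Transit Levy: 4% × 2,480.00 = 99.20
Pension Levy: 3.6% × 2,480.00 = 89.28
Total: 369.05 + 99.20 + 89.28 = 557.53

557.53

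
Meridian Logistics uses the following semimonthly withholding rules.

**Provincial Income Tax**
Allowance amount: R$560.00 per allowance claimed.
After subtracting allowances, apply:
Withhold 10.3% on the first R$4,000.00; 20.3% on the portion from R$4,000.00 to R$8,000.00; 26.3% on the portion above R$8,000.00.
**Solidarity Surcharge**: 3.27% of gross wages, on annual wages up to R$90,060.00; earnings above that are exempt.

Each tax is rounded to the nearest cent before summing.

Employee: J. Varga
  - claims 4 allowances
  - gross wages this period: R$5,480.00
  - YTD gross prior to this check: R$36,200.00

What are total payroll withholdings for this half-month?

R$512.92

Provincial Income Tax: taxable = R$5,480.00 − 4×R$560.00 = R$3,240.00
  10.3% × R$3,240.00 = R$333.72
Solidarity Surcharge: 3.27% × R$5,480.00 = R$179.20
Total: R$333.72 + R$179.20 = R$512.92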